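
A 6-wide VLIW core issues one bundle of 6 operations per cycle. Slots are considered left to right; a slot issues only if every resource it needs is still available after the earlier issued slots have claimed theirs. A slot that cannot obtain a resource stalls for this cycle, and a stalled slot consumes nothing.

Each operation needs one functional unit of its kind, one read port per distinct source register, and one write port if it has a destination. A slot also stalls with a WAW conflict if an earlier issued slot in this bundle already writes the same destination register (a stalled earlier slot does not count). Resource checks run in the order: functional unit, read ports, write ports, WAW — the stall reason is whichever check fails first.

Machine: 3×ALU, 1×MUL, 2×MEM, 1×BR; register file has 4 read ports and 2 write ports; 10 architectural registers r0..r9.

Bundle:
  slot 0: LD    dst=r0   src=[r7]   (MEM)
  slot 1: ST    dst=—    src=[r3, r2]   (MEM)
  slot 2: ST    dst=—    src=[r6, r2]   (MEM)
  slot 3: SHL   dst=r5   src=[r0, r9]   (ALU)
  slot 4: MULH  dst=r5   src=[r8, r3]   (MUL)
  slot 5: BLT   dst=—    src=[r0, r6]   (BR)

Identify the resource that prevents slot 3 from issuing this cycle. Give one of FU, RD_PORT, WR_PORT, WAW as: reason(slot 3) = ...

reason(slot 3) = RD_PORT

slot 0 (MEM): ISSUE — free A3,Mu1,Ld1,B1 rp3 wp1
slot 1 (MEM): ISSUE — free A3,Mu1,Ld0,B1 rp1 wp1
slot 2 (MEM): stall FU — free A3,Mu1,Ld0,B1 rp1 wp1
slot 3 (ALU): stall RD_PORT — free A3,Mu1,Ld0,B1 rp1 wp1
slot 4 (MUL): stall RD_PORT — free A3,Mu1,Ld0,B1 rp1 wp1
slot 5 (BR): stall RD_PORT — free A3,Mu1,Ld0,B1 rp1 wp1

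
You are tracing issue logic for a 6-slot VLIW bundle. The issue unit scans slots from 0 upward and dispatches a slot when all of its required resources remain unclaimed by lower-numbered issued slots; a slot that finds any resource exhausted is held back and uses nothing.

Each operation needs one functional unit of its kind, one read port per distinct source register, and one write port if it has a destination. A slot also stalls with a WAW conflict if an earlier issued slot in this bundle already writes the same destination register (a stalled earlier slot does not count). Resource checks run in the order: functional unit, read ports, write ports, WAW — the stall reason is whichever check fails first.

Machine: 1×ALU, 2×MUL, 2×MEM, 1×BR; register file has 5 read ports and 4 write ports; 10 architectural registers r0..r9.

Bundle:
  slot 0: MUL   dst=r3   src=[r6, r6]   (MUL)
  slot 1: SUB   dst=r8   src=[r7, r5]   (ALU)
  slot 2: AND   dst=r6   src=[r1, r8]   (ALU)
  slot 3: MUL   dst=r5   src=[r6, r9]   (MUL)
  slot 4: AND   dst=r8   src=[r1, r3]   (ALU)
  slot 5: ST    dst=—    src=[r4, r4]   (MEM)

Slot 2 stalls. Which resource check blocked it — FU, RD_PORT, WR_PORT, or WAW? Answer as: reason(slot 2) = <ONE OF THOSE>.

#0 MUL src=r6,r6 dispatched  <A:1 Mu:1 Ld:2 B:1 rd:4 wr:3>
#1 ALU src=r7,r5 dispatched  <A:0 Mu:1 Ld:2 B:1 rd:2 wr:2>
#2 ALU src=r1,r8 held:FU  <A:0 Mu:1 Ld:2 B:1 rd:2 wr:2>
#3 MUL src=r6,r9 dispatched  <A:0 Mu:0 Ld:2 B:1 rd:0 wr:1>
#4 ALU src=r1,r3 held:FU  <A:0 Mu:0 Ld:2 B:1 rd:0 wr:1>
#5 MEM src=r4,r4 held:RD_PORT  <A:0 Mu:0 Ld:2 B:1 rd:0 wr:1>

reason(slot 2) = FU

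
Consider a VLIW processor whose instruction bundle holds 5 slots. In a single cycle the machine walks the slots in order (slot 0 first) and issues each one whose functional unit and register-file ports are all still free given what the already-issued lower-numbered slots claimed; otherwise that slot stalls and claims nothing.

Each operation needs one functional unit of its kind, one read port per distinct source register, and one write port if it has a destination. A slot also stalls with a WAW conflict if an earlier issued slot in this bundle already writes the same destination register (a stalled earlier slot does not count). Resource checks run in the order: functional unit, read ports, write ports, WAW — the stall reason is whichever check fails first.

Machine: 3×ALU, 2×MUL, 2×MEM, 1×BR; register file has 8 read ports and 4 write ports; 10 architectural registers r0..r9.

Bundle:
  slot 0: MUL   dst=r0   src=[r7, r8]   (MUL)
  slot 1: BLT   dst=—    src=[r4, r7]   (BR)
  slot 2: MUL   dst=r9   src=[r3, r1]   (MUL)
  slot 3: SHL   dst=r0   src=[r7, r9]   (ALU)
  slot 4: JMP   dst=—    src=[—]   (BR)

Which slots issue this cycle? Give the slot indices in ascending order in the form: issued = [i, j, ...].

issued = [0, 1, 2]

[0] MUL needs rd=2 wr=1: ok; after: ALU=3 MUL=1 MEM=2 BR=1, R=6, W=3
[1] BR needs rd=2 wr=0: ok; after: ALU=3 MUL=1 MEM=2 BR=0, R=4, W=3
[2] MUL needs rd=2 wr=1: ok; after: ALU=3 MUL=0 MEM=2 BR=0, R=2, W=2
[3] ALU needs rd=2 wr=1: WAW; after: ALU=3 MUL=0 MEM=2 BR=0, R=2, W=2
[4] BR needs rd=0 wr=0: FU; after: ALU=3 MUL=0 MEM=2 BR=0, R=2, W=2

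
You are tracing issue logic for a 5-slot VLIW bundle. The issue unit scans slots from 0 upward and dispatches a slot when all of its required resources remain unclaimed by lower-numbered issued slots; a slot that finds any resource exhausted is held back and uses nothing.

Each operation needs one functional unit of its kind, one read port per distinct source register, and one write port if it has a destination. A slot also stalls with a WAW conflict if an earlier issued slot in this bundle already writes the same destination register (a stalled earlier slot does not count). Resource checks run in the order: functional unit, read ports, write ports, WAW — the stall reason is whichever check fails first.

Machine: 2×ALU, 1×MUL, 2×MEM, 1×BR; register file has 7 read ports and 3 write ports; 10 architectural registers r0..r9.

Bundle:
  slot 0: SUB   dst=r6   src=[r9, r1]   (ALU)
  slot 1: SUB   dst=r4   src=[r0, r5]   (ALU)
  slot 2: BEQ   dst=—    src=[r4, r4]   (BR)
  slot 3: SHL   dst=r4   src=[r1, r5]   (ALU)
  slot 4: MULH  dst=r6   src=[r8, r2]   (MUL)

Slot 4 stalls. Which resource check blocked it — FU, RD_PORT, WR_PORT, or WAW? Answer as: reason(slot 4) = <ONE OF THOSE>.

[0] ALU needs rd=2 wr=1: ok; after: ALU=1 MUL=1 MEM=2 BR=1, R=5, W=2
[1] ALU needs rd=2 wr=1: ok; after: ALU=0 MUL=1 MEM=2 BR=1, R=3, W=1
[2] BR needs rd=1 wr=0: ok; after: ALU=0 MUL=1 MEM=2 BR=0, R=2, W=1
[3] ALU needs rd=2 wr=1: FU; after: ALU=0 MUL=1 MEM=2 BR=0, R=2, W=1
[4] MUL needs rd=2 wr=1: WAW; after: ALU=0 MUL=1 MEM=2 BR=0, R=2, W=1

reason(slot 4) = WAW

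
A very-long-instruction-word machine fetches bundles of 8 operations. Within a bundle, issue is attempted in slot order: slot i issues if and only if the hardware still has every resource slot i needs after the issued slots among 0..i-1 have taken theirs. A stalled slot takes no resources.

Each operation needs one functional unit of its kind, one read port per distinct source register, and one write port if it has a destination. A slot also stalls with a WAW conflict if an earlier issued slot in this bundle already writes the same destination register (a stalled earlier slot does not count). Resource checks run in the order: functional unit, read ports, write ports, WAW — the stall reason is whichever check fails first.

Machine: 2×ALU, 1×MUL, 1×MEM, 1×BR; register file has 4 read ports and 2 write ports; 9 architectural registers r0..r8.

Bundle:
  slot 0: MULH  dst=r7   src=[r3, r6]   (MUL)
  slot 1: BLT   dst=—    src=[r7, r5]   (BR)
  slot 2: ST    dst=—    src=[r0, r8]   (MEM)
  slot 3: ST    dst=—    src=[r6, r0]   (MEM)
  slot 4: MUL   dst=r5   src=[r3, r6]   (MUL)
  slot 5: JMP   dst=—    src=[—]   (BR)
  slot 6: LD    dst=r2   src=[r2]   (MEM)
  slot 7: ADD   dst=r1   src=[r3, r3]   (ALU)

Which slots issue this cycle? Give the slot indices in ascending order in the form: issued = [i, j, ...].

issued = [0, 1]

(0) want 1×MUL +2rd +1wr — yes → AL2|MU0|ME1|BR1|rd2|wr1
(1) want 1×BR +2rd +0wr — yes → AL2|MU0|ME1|BR0|rd0|wr1
(2) want 1×MEM +2rd +0wr — RD_PORT → AL2|MU0|ME1|BR0|rd0|wr1
(3) want 1×MEM +2rd +0wr — RD_PORT → AL2|MU0|ME1|BR0|rd0|wr1
(4) want 1×MUL +2rd +1wr — FU → AL2|MU0|ME1|BR0|rd0|wr1
(5) want 1×BR +0rd +0wr — FU → AL2|MU0|ME1|BR0|rd0|wr1
(6) want 1×MEM +1rd +1wr — RD_PORT → AL2|MU0|ME1|BR0|rd0|wr1
(7) want 1×ALU +1rd +1wr — RD_PORT → AL2|MU0|ME1|BR0|rd0|wr1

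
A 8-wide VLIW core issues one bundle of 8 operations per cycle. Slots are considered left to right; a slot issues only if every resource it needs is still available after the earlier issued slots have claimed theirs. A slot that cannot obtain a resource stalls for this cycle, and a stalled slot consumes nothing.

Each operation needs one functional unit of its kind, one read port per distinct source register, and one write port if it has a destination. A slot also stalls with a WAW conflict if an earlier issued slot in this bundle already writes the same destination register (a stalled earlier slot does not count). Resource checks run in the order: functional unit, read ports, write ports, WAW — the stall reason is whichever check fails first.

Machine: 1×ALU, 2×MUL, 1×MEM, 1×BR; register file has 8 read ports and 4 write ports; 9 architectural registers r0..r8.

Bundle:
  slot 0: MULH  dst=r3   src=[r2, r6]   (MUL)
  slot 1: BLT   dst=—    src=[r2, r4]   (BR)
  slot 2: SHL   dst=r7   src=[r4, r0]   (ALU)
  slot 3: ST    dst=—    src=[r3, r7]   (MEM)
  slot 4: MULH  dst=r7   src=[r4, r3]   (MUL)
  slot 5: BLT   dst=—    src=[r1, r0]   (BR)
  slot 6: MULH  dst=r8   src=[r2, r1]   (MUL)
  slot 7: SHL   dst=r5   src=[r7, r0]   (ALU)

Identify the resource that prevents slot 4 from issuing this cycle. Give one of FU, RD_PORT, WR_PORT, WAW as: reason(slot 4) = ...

reason(slot 4) = RD_PORT

[0] MUL needs rd=2 wr=1: ok; after: ALU=1 MUL=1 MEM=1 BR=1, R=6, W=3
[1] BR needs rd=2 wr=0: ok; after: ALU=1 MUL=1 MEM=1 BR=0, R=4, W=3
[2] ALU needs rd=2 wr=1: ok; after: ALU=0 MUL=1 MEM=1 BR=0, R=2, W=2
[3] MEM needs rd=2 wr=0: ok; after: ALU=0 MUL=1 MEM=0 BR=0, R=0, W=2
[4] MUL needs rd=2 wr=1: RD_PORT; after: ALU=0 MUL=1 MEM=0 BR=0, R=0, W=2
[5] BR needs rd=2 wr=0: FU; after: ALU=0 MUL=1 MEM=0 BR=0, R=0, W=2
[6] MUL needs rd=2 wr=1: RD_PORT; after: ALU=0 MUL=1 MEM=0 BR=0, R=0, W=2
[7] ALU needs rd=2 wr=1: FU; after: ALU=0 MUL=1 MEM=0 BR=0, R=0, W=2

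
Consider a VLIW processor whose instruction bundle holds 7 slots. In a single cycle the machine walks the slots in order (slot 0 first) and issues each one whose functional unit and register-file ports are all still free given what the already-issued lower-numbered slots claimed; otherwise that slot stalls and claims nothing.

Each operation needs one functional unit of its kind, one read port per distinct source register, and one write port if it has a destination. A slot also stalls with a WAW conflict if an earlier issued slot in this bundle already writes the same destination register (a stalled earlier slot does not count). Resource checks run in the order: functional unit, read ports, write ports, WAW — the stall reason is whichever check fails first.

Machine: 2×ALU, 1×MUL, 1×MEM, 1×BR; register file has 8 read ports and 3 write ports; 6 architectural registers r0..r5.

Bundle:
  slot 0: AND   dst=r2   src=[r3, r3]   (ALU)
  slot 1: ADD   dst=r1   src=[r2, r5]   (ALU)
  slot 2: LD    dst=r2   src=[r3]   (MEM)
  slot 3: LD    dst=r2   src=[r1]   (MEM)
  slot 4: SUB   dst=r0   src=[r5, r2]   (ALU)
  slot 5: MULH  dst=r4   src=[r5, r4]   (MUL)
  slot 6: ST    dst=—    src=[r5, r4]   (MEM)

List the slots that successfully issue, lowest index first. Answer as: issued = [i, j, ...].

issued = [0, 1, 5, 6]

slot 0 (ALU): ISSUE — free A1,Mu1,Ld1,B1 rp7 wp2
slot 1 (ALU): ISSUE — free A0,Mu1,Ld1,B1 rp5 wp1
slot 2 (MEM): stall WAW — free A0,Mu1,Ld1,B1 rp5 wp1
slot 3 (MEM): stall WAW — free A0,Mu1,Ld1,B1 rp5 wp1
slot 4 (ALU): stall FU — free A0,Mu1,Ld1,B1 rp5 wp1
slot 5 (MUL): ISSUE — free A0,Mu0,Ld1,B1 rp3 wp0
slot 6 (MEM): ISSUE — free A0,Mu0,Ld0,B1 rp1 wp0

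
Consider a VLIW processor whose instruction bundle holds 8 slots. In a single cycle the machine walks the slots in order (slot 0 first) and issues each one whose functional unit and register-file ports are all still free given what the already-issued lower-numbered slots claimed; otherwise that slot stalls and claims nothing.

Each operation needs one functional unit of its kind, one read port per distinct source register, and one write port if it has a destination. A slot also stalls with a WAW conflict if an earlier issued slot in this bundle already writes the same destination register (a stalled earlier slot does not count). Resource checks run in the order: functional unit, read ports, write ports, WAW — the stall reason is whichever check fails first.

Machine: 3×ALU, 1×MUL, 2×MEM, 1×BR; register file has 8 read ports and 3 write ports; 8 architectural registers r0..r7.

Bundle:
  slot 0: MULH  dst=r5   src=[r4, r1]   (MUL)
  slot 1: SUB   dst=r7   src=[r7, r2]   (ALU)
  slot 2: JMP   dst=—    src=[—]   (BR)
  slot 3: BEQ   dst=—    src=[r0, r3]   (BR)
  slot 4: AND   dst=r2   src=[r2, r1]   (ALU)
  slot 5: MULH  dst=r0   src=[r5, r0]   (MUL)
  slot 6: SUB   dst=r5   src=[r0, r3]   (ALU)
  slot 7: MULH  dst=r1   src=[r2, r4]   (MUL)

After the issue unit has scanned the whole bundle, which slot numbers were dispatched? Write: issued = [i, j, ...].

#0 MUL src=r4,r1 dispatched  <A:3 Mu:0 Ld:2 B:1 rd:6 wr:2>
#1 ALU src=r7,r2 dispatched  <A:2 Mu:0 Ld:2 B:1 rd:4 wr:1>
#2 BR src=- dispatched  <A:2 Mu:0 Ld:2 B:0 rd:4 wr:1>
#3 BR src=r0,r3 held:FU  <A:2 Mu:0 Ld:2 B:0 rd:4 wr:1>
#4 ALU src=r2,r1 dispatched  <A:1 Mu:0 Ld:2 B:0 rd:2 wr:0>
#5 MUL src=r5,r0 held:FU  <A:1 Mu:0 Ld:2 B:0 rd:2 wr:0>
#6 ALU src=r0,r3 held:WR_PORT  <A:1 Mu:0 Ld:2 B:0 rd:2 wr:0>
#7 MUL src=r2,r4 held:FU  <A:1 Mu:0 Ld:2 B:0 rd:2 wr:0>

issued = [0, 1, 2, 4]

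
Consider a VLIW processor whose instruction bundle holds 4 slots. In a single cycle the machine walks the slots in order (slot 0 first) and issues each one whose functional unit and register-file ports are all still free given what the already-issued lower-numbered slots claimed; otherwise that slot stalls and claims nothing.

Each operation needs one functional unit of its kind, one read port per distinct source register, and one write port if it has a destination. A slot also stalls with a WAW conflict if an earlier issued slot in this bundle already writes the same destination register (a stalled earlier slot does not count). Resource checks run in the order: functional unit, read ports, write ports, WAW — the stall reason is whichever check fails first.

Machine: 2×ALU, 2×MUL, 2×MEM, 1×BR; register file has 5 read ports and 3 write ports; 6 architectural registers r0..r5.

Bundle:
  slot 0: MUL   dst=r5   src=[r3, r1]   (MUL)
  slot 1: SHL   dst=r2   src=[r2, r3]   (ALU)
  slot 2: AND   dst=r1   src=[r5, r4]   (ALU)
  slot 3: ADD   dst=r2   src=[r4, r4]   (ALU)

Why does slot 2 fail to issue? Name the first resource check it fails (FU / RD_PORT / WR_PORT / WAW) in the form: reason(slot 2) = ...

reason(slot 2) = RD_PORT

(0) want 1×MUL +2rd +1wr — yes → AL2|MU1|ME2|BR1|rd3|wr2
(1) want 1×ALU +2rd +1wr — yes → AL1|MU1|ME2|BR1|rd1|wr1
(2) want 1×ALU +2rd +1wr — RD_PORT → AL1|MU1|ME2|BR1|rd1|wr1
(3) want 1×ALU +1rd +1wr — WAW → AL1|MU1|ME2|BR1|rd1|wr1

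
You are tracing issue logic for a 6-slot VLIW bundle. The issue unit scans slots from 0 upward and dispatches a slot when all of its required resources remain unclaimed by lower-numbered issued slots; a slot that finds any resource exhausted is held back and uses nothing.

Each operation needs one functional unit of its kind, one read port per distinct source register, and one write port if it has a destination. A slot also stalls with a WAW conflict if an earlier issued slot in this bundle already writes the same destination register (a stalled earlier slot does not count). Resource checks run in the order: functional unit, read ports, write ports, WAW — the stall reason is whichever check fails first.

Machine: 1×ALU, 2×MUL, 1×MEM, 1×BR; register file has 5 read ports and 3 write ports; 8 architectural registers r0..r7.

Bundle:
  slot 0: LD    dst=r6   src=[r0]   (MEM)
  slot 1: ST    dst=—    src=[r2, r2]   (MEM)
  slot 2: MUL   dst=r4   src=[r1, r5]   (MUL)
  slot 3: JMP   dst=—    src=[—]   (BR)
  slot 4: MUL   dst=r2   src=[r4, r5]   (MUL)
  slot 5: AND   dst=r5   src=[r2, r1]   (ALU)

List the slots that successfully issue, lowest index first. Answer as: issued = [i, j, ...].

(0) want 1×MEM +1rd +1wr — yes → AL1|MU2|ME0|BR1|rd4|wr2
(1) want 1×MEM +1rd +0wr — FU → AL1|MU2|ME0|BR1|rd4|wr2
(2) want 1×MUL +2rd +1wr — yes → AL1|MU1|ME0|BR1|rd2|wr1
(3) want 1×BR +0rd +0wr — yes → AL1|MU1|ME0|BR0|rd2|wr1
(4) want 1×MUL +2rd +1wr — yes → AL1|MU0|ME0|BR0|rd0|wr0
(5) want 1×ALU +2rd +1wr — RD_PORT → AL1|MU0|ME0|BR0|rd0|wr0

issued = [0, 2, 3, 4]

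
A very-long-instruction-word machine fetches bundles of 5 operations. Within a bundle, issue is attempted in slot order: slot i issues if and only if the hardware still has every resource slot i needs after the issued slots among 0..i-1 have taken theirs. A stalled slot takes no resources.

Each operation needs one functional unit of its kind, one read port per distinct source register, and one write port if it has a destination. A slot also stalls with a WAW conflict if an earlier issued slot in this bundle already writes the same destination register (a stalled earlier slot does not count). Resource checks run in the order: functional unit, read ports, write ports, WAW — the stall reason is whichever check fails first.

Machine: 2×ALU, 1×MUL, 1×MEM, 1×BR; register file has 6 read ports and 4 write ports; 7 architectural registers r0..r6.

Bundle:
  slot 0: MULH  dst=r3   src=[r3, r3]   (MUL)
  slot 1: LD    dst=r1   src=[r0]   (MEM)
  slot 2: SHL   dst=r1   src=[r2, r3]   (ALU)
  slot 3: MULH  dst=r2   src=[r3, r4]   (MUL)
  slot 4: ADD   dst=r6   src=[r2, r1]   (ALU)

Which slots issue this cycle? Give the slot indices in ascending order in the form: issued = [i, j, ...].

issued = [0, 1, 4]

[0] MUL needs rd=1 wr=1: ok; after: ALU=2 MUL=0 MEM=1 BR=1, R=5, W=3
[1] MEM needs rd=1 wr=1: ok; after: ALU=2 MUL=0 MEM=0 BR=1, R=4, W=2
[2] ALU needs rd=2 wr=1: WAW; after: ALU=2 MUL=0 MEM=0 BR=1, R=4, W=2
[3] MUL needs rd=2 wr=1: FU; after: ALU=2 MUL=0 MEM=0 BR=1, R=4, W=2
[4] ALU needs rd=2 wr=1: ok; after: ALU=1 MUL=0 MEM=0 BR=1, R=2, W=1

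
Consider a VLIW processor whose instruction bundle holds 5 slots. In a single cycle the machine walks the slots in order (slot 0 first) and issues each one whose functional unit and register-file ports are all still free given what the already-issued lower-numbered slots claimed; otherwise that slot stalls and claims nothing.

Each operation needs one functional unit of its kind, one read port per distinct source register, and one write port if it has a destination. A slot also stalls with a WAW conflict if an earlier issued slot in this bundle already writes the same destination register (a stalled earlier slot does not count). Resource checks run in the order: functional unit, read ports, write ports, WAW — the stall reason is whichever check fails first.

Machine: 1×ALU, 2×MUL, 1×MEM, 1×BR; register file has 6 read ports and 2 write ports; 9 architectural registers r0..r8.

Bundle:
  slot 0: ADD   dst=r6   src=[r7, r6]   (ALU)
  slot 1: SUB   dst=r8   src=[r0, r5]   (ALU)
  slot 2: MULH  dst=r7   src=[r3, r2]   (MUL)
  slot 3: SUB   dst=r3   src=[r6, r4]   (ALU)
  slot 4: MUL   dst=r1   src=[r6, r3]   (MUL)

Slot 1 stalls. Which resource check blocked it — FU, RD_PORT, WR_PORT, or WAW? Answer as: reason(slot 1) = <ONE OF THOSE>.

reason(slot 1) = FU

(0) want 1×ALU +2rd +1wr — yes → AL0|MU2|ME1|BR1|rd4|wr1
(1) want 1×ALU +2rd +1wr — FU → AL0|MU2|ME1|BR1|rd4|wr1
(2) want 1×MUL +2rd +1wr — yes → AL0|MU1|ME1|BR1|rd2|wr0
(3) want 1×ALU +2rd +1wr — FU → AL0|MU1|ME1|BR1|rd2|wr0
(4) want 1×MUL +2rd +1wr — WR_PORT → AL0|MU1|ME1|BR1|rd2|wr0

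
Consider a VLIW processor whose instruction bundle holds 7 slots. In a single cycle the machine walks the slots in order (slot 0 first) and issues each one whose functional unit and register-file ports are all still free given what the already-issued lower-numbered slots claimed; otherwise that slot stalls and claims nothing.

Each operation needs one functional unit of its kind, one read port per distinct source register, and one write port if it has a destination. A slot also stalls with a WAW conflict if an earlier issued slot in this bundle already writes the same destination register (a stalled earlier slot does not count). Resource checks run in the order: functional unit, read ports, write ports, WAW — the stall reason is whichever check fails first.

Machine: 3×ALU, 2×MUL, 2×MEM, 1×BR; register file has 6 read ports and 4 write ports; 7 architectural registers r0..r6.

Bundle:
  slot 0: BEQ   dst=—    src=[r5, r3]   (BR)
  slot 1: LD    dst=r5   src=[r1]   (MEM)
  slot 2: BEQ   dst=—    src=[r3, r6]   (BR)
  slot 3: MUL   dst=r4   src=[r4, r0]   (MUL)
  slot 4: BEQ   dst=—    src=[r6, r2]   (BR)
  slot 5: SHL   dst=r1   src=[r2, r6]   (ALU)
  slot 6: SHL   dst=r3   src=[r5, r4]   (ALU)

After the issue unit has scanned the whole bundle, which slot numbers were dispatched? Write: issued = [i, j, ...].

issued = [0, 1, 3]

[0] BR needs rd=2 wr=0: ok; after: ALU=3 MUL=2 MEM=2 BR=0, R=4, W=4
[1] MEM needs rd=1 wr=1: ok; after: ALU=3 MUL=2 MEM=1 BR=0, R=3, W=3
[2] BR needs rd=2 wr=0: FU; after: ALU=3 MUL=2 MEM=1 BR=0, R=3, W=3
[3] MUL needs rd=2 wr=1: ok; after: ALU=3 MUL=1 MEM=1 BR=0, R=1, W=2
[4] BR needs rd=2 wr=0: FU; after: ALU=3 MUL=1 MEM=1 BR=0, R=1, W=2
[5] ALU needs rd=2 wr=1: RD_PORT; after: ALU=3 MUL=1 MEM=1 BR=0, R=1, W=2
[6] ALU needs rd=2 wr=1: RD_PORT; after: ALU=3 MUL=1 MEM=1 BR=0, R=1, W=2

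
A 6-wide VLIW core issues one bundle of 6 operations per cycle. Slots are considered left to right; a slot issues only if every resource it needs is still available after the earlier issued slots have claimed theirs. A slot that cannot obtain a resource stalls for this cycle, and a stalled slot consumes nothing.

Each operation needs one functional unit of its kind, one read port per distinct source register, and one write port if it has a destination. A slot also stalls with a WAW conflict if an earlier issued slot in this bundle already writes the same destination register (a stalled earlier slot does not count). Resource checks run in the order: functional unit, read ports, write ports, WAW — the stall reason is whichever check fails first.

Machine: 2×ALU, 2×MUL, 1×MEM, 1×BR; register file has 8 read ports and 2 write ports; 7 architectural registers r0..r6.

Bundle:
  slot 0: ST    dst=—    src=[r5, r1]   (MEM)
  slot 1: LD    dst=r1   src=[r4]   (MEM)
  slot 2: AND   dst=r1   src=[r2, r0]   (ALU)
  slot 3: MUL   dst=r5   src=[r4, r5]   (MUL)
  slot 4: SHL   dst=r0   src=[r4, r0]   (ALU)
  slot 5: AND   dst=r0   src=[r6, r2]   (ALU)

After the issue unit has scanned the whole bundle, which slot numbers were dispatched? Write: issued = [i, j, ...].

slot 0 (MEM): ISSUE — free A2,Mu2,Ld0,B1 rp6 wp2
slot 1 (MEM): stall FU — free A2,Mu2,Ld0,B1 rp6 wp2
slot 2 (ALU): ISSUE — free A1,Mu2,Ld0,B1 rp4 wp1
slot 3 (MUL): ISSUE — free A1,Mu1,Ld0,B1 rp2 wp0
slot 4 (ALU): stall WR_PORT — free A1,Mu1,Ld0,B1 rp2 wp0
slot 5 (ALU): stall WR_PORT — free A1,Mu1,Ld0,B1 rp2 wp0

issued = [0, 2, 3]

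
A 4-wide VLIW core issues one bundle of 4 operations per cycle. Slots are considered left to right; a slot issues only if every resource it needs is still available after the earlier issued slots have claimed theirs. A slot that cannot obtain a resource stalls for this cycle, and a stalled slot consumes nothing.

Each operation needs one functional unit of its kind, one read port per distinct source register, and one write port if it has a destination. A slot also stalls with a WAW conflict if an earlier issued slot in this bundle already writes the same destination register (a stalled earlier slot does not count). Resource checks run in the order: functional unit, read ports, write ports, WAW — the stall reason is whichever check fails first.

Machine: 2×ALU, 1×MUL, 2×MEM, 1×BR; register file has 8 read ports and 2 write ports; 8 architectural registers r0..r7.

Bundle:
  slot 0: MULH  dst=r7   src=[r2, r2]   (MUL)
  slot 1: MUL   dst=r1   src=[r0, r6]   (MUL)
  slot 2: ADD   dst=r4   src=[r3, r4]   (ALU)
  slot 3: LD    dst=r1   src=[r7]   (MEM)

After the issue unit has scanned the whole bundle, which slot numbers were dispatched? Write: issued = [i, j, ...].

[0] MUL needs rd=1 wr=1: ok; after: ALU=2 MUL=0 MEM=2 BR=1, R=7, W=1
[1] MUL needs rd=2 wr=1: FU; after: ALU=2 MUL=0 MEM=2 BR=1, R=7, W=1
[2] ALU needs rd=2 wr=1: ok; after: ALU=1 MUL=0 MEM=2 BR=1, R=5, W=0
[3] MEM needs rd=1 wr=1: WR_PORT; after: ALU=1 MUL=0 MEM=2 BR=1, R=5, W=0

issued = [0, 2]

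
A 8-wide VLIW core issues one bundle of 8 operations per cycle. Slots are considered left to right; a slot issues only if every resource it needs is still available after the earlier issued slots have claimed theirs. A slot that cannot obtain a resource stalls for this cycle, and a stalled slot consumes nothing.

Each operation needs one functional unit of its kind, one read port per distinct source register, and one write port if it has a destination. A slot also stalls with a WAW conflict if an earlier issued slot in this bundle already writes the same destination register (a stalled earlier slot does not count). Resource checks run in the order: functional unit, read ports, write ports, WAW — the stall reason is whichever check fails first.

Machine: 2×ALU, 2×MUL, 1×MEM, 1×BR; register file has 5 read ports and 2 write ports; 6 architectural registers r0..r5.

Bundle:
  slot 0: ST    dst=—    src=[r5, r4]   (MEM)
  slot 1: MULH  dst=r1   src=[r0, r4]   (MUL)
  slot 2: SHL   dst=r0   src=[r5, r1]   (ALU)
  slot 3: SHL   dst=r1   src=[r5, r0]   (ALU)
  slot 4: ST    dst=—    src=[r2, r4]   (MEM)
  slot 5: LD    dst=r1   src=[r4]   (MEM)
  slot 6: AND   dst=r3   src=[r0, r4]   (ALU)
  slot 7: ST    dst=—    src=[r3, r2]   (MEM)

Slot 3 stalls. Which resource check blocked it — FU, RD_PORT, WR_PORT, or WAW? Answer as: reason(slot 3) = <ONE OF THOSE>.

[0] MEM needs rd=2 wr=0: ok; after: ALU=2 MUL=2 MEM=0 BR=1, R=3, W=2
[1] MUL needs rd=2 wr=1: ok; after: ALU=2 MUL=1 MEM=0 BR=1, R=1, W=1
[2] ALU needs rd=2 wr=1: RD_PORT; after: ALU=2 MUL=1 MEM=0 BR=1, R=1, W=1
[3] ALU needs rd=2 wr=1: RD_PORT; after: ALU=2 MUL=1 MEM=0 BR=1, R=1, W=1
[4] MEM needs rd=2 wr=0: FU; after: ALU=2 MUL=1 MEM=0 BR=1, R=1, W=1
[5] MEM needs rd=1 wr=1: FU; after: ALU=2 MUL=1 MEM=0 BR=1, R=1, W=1
[6] ALU needs rd=2 wr=1: RD_PORT; after: ALU=2 MUL=1 MEM=0 BR=1, R=1, W=1
[7] MEM needs rd=2 wr=0: FU; after: ALU=2 MUL=1 MEM=0 BR=1, R=1, W=1

reason(slot 3) = RD_PORT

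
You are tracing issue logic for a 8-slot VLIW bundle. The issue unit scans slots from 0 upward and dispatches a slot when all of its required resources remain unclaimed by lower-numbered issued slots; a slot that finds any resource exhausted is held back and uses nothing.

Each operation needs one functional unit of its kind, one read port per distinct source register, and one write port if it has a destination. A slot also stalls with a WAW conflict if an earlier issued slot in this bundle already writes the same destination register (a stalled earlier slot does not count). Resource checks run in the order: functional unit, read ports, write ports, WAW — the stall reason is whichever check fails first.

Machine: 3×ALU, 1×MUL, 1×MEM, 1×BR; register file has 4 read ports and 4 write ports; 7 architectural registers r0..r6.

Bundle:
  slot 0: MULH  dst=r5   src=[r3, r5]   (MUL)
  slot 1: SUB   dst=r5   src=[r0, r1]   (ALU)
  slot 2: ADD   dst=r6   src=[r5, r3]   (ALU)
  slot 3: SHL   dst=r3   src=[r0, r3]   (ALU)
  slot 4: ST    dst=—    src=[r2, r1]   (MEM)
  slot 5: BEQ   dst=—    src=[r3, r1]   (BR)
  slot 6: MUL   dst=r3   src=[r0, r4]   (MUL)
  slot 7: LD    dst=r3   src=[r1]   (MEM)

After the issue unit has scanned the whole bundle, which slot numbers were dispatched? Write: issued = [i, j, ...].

issued = [0, 2]

  0. MUL→r5 ⇒ go  {3A/0Mu/1Ld/1B | 2r 3w}
  1. ALU→r5 ⇒ no(WAW)  {3A/0Mu/1Ld/1B | 2r 3w}
  2. ALU→r6 ⇒ go  {2A/0Mu/1Ld/1B | 0r 2w}
  3. ALU→r3 ⇒ no(RD_PORT)  {2A/0Mu/1Ld/1B | 0r 2w}
  4. MEM ⇒ no(RD_PORT)  {2A/0Mu/1Ld/1B | 0r 2w}
  5. BR ⇒ no(RD_PORT)  {2A/0Mu/1Ld/1B | 0r 2w}
  6. MUL→r3 ⇒ no(FU)  {2A/0Mu/1Ld/1B | 0r 2w}
  7. MEM→r3 ⇒ no(RD_PORT)  {2A/0Mu/1Ld/1B | 0r 2w}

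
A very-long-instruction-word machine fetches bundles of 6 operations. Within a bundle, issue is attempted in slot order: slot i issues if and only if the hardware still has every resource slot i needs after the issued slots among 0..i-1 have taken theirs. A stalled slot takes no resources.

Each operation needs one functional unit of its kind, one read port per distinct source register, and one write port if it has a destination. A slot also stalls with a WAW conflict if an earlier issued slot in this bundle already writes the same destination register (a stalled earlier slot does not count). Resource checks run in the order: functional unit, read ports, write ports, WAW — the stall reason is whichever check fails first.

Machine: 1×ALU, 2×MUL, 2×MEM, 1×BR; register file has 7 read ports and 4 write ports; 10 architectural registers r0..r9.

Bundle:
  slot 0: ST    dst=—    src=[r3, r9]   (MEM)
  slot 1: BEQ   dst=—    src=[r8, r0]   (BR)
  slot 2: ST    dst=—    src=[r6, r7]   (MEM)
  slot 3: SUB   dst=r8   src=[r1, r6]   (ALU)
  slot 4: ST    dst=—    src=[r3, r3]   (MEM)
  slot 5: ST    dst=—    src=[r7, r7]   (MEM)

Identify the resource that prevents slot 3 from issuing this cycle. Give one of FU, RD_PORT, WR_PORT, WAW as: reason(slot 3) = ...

reason(slot 3) = RD_PORT

(0) want 1×MEM +2rd +0wr — yes → AL1|MU2|ME1|BR1|rd5|wr4
(1) want 1×BR +2rd +0wr — yes → AL1|MU2|ME1|BR0|rd3|wr4
(2) want 1×MEM +2rd +0wr — yes → AL1|MU2|ME0|BR0|rd1|wr4
(3) want 1×ALU +2rd +1wr — RD_PORT → AL1|MU2|ME0|BR0|rd1|wr4
(4) want 1×MEM +1rd +0wr — FU → AL1|MU2|ME0|BR0|rd1|wr4
(5) want 1×MEM +1rd +0wr — FU → AL1|MU2|ME0|BR0|rd1|wr4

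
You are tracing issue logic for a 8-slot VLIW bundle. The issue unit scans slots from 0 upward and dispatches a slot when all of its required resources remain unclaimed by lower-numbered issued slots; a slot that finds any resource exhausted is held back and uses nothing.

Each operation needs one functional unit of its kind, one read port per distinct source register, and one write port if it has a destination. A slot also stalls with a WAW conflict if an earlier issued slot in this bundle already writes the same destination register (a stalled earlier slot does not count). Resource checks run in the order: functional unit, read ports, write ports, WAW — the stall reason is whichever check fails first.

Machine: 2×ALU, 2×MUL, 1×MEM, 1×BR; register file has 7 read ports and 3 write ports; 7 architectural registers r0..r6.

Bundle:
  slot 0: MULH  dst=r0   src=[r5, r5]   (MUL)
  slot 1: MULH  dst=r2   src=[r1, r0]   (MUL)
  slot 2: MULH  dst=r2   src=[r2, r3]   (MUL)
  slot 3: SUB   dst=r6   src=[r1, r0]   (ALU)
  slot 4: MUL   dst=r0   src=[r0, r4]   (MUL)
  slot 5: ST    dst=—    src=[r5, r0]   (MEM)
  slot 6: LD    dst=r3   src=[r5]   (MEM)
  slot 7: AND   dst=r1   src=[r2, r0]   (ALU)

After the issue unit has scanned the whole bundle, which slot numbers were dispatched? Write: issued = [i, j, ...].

issued = [0, 1, 3, 5]

slot 0 (MUL): ISSUE — free A2,Mu1,Ld1,B1 rp6 wp2
slot 1 (MUL): ISSUE — free A2,Mu0,Ld1,B1 rp4 wp1
slot 2 (MUL): stall FU — free A2,Mu0,Ld1,B1 rp4 wp1
slot 3 (ALU): ISSUE — free A1,Mu0,Ld1,B1 rp2 wp0
slot 4 (MUL): stall FU — free A1,Mu0,Ld1,B1 rp2 wp0
slot 5 (MEM): ISSUE — free A1,Mu0,Ld0,B1 rp0 wp0
slot 6 (MEM): stall FU — free A1,Mu0,Ld0,B1 rp0 wp0
slot 7 (ALU): stall RD_PORT — free A1,Mu0,Ld0,B1 rp0 wp0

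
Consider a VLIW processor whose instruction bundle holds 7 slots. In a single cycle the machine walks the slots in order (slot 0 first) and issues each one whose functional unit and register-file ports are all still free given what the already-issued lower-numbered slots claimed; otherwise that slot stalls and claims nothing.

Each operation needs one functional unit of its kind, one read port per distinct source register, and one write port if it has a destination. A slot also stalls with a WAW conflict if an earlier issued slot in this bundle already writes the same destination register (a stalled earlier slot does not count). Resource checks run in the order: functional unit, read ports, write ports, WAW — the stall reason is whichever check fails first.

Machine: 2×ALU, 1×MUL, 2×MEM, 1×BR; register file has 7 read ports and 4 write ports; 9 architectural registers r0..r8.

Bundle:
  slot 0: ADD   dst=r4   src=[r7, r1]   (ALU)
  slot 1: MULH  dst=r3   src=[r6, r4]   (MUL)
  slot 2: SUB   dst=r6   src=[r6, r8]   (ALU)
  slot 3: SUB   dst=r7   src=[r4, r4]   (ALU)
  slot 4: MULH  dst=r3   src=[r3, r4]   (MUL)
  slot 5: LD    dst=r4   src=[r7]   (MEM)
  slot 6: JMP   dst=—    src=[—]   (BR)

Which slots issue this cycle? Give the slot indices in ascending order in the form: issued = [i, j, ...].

issued = [0, 1, 2, 6]

[0] ALU needs rd=2 wr=1: ok; after: ALU=1 MUL=1 MEM=2 BR=1, R=5, W=3
[1] MUL needs rd=2 wr=1: ok; after: ALU=1 MUL=0 MEM=2 BR=1, R=3, W=2
[2] ALU needs rd=2 wr=1: ok; after: ALU=0 MUL=0 MEM=2 BR=1, R=1, W=1
[3] ALU needs rd=1 wr=1: FU; after: ALU=0 MUL=0 MEM=2 BR=1, R=1, W=1
[4] MUL needs rd=2 wr=1: FU; after: ALU=0 MUL=0 MEM=2 BR=1, R=1, W=1
[5] MEM needs rd=1 wr=1: WAW; after: ALU=0 MUL=0 MEM=2 BR=1, R=1, W=1
[6] BR needs rd=0 wr=0: ok; after: ALU=0 MUL=0 MEM=2 BR=0, R=1, W=1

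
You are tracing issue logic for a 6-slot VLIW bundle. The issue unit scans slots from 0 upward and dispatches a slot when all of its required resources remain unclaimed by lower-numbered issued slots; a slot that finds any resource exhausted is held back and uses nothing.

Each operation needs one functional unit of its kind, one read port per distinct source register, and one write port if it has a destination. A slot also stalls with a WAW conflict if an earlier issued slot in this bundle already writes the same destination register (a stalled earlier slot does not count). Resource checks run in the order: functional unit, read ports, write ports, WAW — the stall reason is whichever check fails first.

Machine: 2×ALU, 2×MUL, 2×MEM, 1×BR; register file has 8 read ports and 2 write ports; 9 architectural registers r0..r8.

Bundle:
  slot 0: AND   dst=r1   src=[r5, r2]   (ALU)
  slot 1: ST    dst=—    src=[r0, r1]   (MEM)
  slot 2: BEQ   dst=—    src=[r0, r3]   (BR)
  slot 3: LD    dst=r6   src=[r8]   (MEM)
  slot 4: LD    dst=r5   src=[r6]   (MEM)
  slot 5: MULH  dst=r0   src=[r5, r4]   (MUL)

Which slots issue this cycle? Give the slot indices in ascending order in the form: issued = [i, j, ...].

issued = [0, 1, 2, 3]

[0] ALU needs rd=2 wr=1: ok; after: ALU=1 MUL=2 MEM=2 BR=1, R=6, W=1
[1] MEM needs rd=2 wr=0: ok; after: ALU=1 MUL=2 MEM=1 BR=1, R=4, W=1
[2] BR needs rd=2 wr=0: ok; after: ALU=1 MUL=2 MEM=1 BR=0, R=2, W=1
[3] MEM needs rd=1 wr=1: ok; after: ALU=1 MUL=2 MEM=0 BR=0, R=1, W=0
[4] MEM needs rd=1 wr=1: FU; after: ALU=1 MUL=2 MEM=0 BR=0, R=1, W=0
[5] MUL needs rd=2 wr=1: RD_PORT; after: ALU=1 MUL=2 MEM=0 BR=0, R=1, W=0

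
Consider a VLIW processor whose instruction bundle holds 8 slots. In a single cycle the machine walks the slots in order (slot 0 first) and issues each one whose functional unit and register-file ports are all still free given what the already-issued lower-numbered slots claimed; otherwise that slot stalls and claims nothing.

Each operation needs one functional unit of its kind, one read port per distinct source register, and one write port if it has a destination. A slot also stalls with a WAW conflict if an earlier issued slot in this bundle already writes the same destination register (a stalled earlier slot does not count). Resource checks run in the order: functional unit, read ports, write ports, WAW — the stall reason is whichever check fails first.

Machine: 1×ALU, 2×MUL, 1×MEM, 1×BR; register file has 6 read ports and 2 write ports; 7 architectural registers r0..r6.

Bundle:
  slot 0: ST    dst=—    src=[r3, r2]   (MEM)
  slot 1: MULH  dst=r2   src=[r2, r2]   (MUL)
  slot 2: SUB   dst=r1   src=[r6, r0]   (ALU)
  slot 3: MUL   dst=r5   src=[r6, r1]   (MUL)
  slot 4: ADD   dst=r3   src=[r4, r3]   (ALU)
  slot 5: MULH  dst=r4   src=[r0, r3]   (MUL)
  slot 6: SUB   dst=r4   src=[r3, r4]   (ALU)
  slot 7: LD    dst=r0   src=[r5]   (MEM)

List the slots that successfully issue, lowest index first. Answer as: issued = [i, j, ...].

issued = [0, 1, 2]

  0. MEM ⇒ go  {1A/2Mu/0Ld/1B | 4r 2w}
  1. MUL→r2 ⇒ go  {1A/1Mu/0Ld/1B | 3r 1w}
  2. ALU→r1 ⇒ go  {0A/1Mu/0Ld/1B | 1r 0w}
  3. MUL→r5 ⇒ no(RD_PORT)  {0A/1Mu/0Ld/1B | 1r 0w}
  4. ALU→r3 ⇒ no(FU)  {0A/1Mu/0Ld/1B | 1r 0w}
  5. MUL→r4 ⇒ no(RD_PORT)  {0A/1Mu/0Ld/1B | 1r 0w}
  6. ALU→r4 ⇒ no(FU)  {0A/1Mu/0Ld/1B | 1r 0w}
  7. MEM→r0 ⇒ no(FU)  {0A/1Mu/0Ld/1B | 1r 0w}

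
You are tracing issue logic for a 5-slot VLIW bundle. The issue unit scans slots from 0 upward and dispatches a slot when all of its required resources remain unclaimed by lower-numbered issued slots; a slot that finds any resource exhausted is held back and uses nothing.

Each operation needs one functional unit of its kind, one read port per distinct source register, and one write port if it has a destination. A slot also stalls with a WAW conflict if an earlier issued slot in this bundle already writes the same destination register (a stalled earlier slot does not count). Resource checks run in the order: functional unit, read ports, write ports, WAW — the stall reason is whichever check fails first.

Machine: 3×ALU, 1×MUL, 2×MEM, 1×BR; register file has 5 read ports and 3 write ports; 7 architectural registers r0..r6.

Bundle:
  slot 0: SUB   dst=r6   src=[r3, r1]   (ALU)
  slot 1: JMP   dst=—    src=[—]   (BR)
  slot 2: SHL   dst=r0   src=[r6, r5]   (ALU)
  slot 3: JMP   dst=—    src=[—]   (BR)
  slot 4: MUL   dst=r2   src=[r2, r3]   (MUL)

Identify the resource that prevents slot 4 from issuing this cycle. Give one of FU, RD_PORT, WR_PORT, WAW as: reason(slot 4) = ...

[0] ALU needs rd=2 wr=1: ok; after: ALU=2 MUL=1 MEM=2 BR=1, R=3, W=2
[1] BR needs rd=0 wr=0: ok; after: ALU=2 MUL=1 MEM=2 BR=0, R=3, W=2
[2] ALU needs rd=2 wr=1: ok; after: ALU=1 MUL=1 MEM=2 BR=0, R=1, W=1
[3] BR needs rd=0 wr=0: FU; after: ALU=1 MUL=1 MEM=2 BR=0, R=1, W=1
[4] MUL needs rd=2 wr=1: RD_PORT; after: ALU=1 MUL=1 MEM=2 BR=0, R=1, W=1

reason(slot 4) = RD_PORT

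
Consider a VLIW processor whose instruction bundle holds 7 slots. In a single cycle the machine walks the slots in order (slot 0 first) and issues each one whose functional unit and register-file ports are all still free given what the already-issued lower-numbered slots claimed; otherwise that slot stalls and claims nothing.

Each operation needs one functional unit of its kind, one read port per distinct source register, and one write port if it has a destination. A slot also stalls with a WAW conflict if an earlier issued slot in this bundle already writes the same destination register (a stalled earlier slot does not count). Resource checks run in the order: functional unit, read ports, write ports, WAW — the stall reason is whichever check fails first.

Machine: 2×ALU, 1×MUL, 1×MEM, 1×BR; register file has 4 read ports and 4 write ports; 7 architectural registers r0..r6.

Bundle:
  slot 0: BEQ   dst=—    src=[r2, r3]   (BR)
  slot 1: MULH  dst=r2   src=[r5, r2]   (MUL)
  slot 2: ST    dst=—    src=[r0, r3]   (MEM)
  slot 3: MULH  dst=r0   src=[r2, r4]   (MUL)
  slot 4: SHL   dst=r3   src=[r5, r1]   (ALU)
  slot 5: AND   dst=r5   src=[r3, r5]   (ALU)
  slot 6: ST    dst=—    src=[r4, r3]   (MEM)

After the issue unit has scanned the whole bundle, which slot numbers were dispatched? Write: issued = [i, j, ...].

[0] BR needs rd=2 wr=0: ok; after: ALU=2 MUL=1 MEM=1 BR=0, R=2, W=4
[1] MUL needs rd=2 wr=1: ok; after: ALU=2 MUL=0 MEM=1 BR=0, R=0, W=3
[2] MEM needs rd=2 wr=0: RD_PORT; after: ALU=2 MUL=0 MEM=1 BR=0, R=0, W=3
[3] MUL needs rd=2 wr=1: FU; after: ALU=2 MUL=0 MEM=1 BR=0, R=0, W=3
[4] ALU needs rd=2 wr=1: RD_PORT; after: ALU=2 MUL=0 MEM=1 BR=0, R=0, W=3
[5] ALU needs rd=2 wr=1: RD_PORT; after: ALU=2 MUL=0 MEM=1 BR=0, R=0, W=3
[6] MEM needs rd=2 wr=0: RD_PORT; after: ALU=2 MUL=0 MEM=1 BR=0, R=0, W=3

issued = [0, 1]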